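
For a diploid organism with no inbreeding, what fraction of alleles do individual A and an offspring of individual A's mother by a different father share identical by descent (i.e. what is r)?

0.25

Each parent–offspring link contributes a factor of 1/2, and independent paths through distinct common ancestors add.
Half-sibs share one parent — one path of length 2: r = (1/2)^2 = 1/4.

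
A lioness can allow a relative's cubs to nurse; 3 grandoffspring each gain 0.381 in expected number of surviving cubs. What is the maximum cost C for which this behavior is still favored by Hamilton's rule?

r to a grandoffspring = 0.25 (two parent–offspring links: r = (1/2)^2 = 1/4).
Hamilton's rule: n·r·B > C, so the trait is favored while C < n·r·B = 3·0.25·0.381 = 0.28575.

0.28575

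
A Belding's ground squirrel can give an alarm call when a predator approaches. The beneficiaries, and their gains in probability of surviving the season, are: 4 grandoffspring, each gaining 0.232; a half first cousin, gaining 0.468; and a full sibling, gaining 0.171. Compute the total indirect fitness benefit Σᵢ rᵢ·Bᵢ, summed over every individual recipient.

0.34675

r to a grandoffspring = 0.25 (two parent–offspring links: r = (1/2)^2 = 1/4).
r to a half first cousin = 0.0625 (half first cousins share one grandparent — one path of length 4: r = (1/2)^4 = 1/16).
r to a full sibling = 1/2 (full sibs share both parents — two paths of length 2: r = 2·(1/2)^2 = 1/2).
Summing one r·B term per recipient: 4·0.25·0.232 + 1·0.0625·0.468 + 1·0.5·0.171 = 0.34675.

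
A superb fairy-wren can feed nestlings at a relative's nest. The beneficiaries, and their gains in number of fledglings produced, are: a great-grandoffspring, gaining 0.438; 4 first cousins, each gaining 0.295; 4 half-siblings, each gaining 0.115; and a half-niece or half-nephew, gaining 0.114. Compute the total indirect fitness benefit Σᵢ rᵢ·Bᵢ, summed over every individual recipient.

r to a great-grandoffspring = 1/8 (three parent–offspring links: r = (1/2)^3 = 1/8).
r to a first cousin = 0.125 (first cousins share one grandparent pair — two paths of length 4: r = 2·(1/2)^4 = 1/8).
r to a half-sibling = 0.25 (half-sibs share one parent — one path of length 2: r = (1/2)^2 = 1/4).
r to a half-niece or half-nephew = 0.125 (half-aunt/uncle↔niece/nephew: one path of length 3: r = (1/2)^3 = 1/8).
Summing one r·B term per recipient: 1·0.125·0.438 + 4·0.125·0.295 + 4·0.25·0.115 + 1·0.125·0.114 = 0.3315.

0.3315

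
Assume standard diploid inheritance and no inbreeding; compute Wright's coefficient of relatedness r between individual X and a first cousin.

0.125

First cousins share one grandparent pair — two paths of length 4: r = 2·(1/2)^4 = 1/8.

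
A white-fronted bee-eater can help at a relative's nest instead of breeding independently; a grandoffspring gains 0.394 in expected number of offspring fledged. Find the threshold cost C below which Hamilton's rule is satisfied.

r to a grandoffspring = 0.25 (two parent–offspring links: r = (1/2)^2 = 1/4).
Hamilton's rule: n·r·B > C, so the trait is favored while C < n·r·B = 1·0.25·0.394 = 0.0985.

0.0985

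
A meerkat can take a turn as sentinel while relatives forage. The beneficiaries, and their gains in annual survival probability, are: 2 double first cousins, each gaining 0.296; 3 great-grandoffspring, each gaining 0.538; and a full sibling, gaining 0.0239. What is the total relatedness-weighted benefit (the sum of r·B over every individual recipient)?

r to a double first cousin = 0.25 (double first cousins share both grandparent pairs — four paths of length 4: r = 4·(1/2)^4 = 1/4).
r to a great-grandoffspring = 1/8 (three parent–offspring links: r = (1/2)^3 = 1/8).
r to a full sibling = 1/2 (full sibs share both parents — two paths of length 2: r = 2·(1/2)^2 = 1/2).
Summing one r·B term per recipient: 2·0.25·0.296 + 3·0.125·0.538 + 1·0.5·0.0239 = 0.3617.

0.3617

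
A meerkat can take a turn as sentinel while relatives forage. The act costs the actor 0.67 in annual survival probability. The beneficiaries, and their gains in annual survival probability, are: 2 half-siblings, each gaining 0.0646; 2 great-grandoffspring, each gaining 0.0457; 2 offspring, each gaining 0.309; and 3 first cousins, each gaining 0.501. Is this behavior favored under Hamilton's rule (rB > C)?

Hamilton's rule: the trait is favored when the sum of r·B over every recipient exceeds the actor's cost C.
r to a half-sibling = 1/4 (half-sibs share one parent — one path of length 2: r = (1/2)^2 = 1/4).
r to a great-grandoffspring = 1/8 (three parent–offspring links: r = (1/2)^3 = 1/8).
r to an offspring = 0.5 (one parent–offspring link: r = (1/2)^1 = 1/2).
r to a first cousin = 0.125 (first cousins share one grandparent pair — two paths of length 4: r = 2·(1/2)^4 = 1/8).
Summing one r·B term per recipient: 2·0.25·0.0646 + 2·0.125·0.0457 + 2·0.5·0.309 + 3·0.125·0.501 = 0.5406.
0.5406 < 0.67: the indirect benefit is less than the cost.

No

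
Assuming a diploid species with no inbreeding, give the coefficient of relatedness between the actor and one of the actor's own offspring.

Each parent–offspring link contributes a factor of 1/2, and independent paths through distinct common ancestors add.
One parent–offspring link: r = (1/2)^1 = 1/2.

0.5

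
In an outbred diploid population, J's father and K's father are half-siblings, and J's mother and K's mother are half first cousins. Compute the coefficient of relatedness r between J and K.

0.078125

Relatedness sums over independent paths through distinct common ancestors.
J and K are related in two ways: half first cousins through their fathers (r = 1/16) and half second cousins through their mothers (r = 1/64).
r = 1/16 + 1/64 = 5/64 = 0.078125.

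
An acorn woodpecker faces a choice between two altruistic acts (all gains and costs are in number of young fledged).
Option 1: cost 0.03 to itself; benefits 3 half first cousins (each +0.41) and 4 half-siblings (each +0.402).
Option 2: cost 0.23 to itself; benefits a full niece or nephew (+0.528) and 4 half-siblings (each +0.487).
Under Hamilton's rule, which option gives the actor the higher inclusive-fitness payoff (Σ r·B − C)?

Option 1: r to a half first cousin = 0.0625.
Option 1: r to a half-sibling = 0.25.
Option 1: Σ r·B − C = (3·0.0625·0.41 + 4·0.25·0.402) − 0.03 = 0.448875.
Option 2: r to a full niece or nephew = 0.25.
Option 2: r to a half-sibling = 0.25.
Option 2: Σ r·B − C = (1·0.25·0.528 + 4·0.25·0.487) − 0.23 = 0.389.
Option 1 has the higher net inclusive-fitness payoff.

Option 1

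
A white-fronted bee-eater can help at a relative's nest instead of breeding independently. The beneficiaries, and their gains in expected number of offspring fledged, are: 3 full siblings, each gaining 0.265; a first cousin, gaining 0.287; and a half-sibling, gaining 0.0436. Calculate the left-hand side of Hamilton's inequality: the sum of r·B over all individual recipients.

0.444275

r to a full sibling = 1/2 (full sibs share both parents — two paths of length 2: r = 2·(1/2)^2 = 1/2).
r to a first cousin = 1/8 (first cousins share one grandparent pair — two paths of length 4: r = 2·(1/2)^4 = 1/8).
r to a half-sibling = 1/4 (half-sibs share one parent — one path of length 2: r = (1/2)^2 = 1/4).
Summing one r·B term per recipient: 3·0.5·0.265 + 1·0.125·0.287 + 1·0.25·0.0436 = 0.444275.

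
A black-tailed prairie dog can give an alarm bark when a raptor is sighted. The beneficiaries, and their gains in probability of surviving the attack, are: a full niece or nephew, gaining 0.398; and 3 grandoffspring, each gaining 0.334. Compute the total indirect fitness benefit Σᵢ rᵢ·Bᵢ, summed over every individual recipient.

r to a full niece or nephew = 1/4 (full aunt/uncle↔niece/nephew: two paths of length 3 through the shared grandparent pair: r = 2·(1/2)^3 = 1/4).
r to a grandoffspring = 0.25 (two parent–offspring links: r = (1/2)^2 = 1/4).
Summing one r·B term per recipient: 1·0.25·0.398 + 3·0.25·0.334 = 0.35.

0.35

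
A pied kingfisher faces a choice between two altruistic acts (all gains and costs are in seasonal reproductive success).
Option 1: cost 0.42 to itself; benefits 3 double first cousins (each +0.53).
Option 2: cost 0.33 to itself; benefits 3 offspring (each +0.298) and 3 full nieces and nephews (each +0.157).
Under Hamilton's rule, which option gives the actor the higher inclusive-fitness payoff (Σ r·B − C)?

Option 1: r to a double first cousin = 0.25.
Option 1: Σ r·B − C = (3·0.25·0.53) − 0.42 = -0.0225.
Option 2: r to an offspring = 0.5.
Option 2: r to a full niece or nephew = 0.25.
Option 2: Σ r·B − C = (3·0.5·0.298 + 3·0.25·0.157) − 0.33 = 0.23475.
Option 2 has the higher net inclusive-fitness payoff.

Option 2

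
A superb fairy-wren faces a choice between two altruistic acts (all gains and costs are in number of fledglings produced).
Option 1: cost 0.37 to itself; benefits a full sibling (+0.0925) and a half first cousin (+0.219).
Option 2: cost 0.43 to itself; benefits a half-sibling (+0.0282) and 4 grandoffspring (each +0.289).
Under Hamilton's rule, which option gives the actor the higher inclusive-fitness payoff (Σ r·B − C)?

Option 2

Option 1: r to a full sibling = 0.5.
Option 1: r to a half first cousin = 0.0625.
Option 1: Σ r·B − C = (1·0.5·0.0925 + 1·0.0625·0.219) − 0.37 = -0.3100625.
Option 2: r to a half-sibling = 0.25.
Option 2: r to a grandoffspring = 0.25.
Option 2: Σ r·B − C = (1·0.25·0.0282 + 4·0.25·0.289) − 0.43 = -0.13395.
Option 2 has the higher net inclusive-fitness payoff.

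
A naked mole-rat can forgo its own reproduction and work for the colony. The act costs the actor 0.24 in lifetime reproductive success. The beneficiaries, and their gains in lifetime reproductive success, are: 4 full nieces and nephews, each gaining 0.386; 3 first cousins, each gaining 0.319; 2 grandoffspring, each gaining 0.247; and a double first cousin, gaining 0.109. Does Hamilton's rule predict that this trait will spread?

Hamilton's rule: the trait is favored when the sum of r·B over every recipient exceeds the actor's cost C.
r to a full niece or nephew = 0.25 (full aunt/uncle↔niece/nephew: two paths of length 3 through the shared grandparent pair: r = 2·(1/2)^3 = 1/4).
r to a first cousin = 1/8 (first cousins share one grandparent pair — two paths of length 4: r = 2·(1/2)^4 = 1/8).
r to a grandoffspring = 1/4 (two parent–offspring links: r = (1/2)^2 = 1/4).
r to a double first cousin = 0.25 (double first cousins share both grandparent pairs — four paths of length 4: r = 4·(1/2)^4 = 1/4).
Summing one r·B term per recipient: 4·0.25·0.386 + 3·0.125·0.319 + 2·0.25·0.247 + 1·0.25·0.109 = 0.656375.
0.656375 > 0.24: the indirect benefit exceeds the cost.

Yes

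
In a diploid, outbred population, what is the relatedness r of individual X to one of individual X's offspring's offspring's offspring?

0.125

Each parent–offspring link contributes a factor of 1/2, and independent paths through distinct common ancestors add.
Three parent–offspring links: r = (1/2)^3 = 1/8.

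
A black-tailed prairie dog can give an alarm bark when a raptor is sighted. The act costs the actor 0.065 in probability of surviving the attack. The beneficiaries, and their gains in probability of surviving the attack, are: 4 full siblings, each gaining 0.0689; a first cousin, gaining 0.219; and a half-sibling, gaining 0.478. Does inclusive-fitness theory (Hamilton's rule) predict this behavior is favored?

Hamilton's rule: the trait is favored when the sum of r·B over every recipient exceeds the actor's cost C.
r to a full sibling = 1/2 (full sibs share both parents — two paths of length 2: r = 2·(1/2)^2 = 1/2).
r to a first cousin = 1/8 (first cousins share one grandparent pair — two paths of length 4: r = 2·(1/2)^4 = 1/8).
r to a half-sibling = 0.25 (half-sibs share one parent — one path of length 2: r = (1/2)^2 = 1/4).
Summing one r·B term per recipient: 4·0.5·0.0689 + 1·0.125·0.219 + 1·0.25·0.478 = 0.284675.
0.284675 > 0.065: the indirect benefit exceeds the cost.

Yes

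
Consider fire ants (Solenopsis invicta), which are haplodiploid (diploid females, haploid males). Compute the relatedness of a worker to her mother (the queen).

One meiotic link between diploid queen and diploid daughter: r = 1/2.

0.5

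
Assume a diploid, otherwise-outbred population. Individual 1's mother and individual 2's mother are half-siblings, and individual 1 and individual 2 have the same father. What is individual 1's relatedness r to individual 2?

0.3125

With two independent routes of shared ancestry, r is the sum of the two contributions.
Individual 1 and individual 2 are related in two ways: half first cousins through their mothers (r = 1/16) and half-sibs through their shared father (r = 1/4).
r = 1/16 + 1/4 = 5/16 = 0.3125.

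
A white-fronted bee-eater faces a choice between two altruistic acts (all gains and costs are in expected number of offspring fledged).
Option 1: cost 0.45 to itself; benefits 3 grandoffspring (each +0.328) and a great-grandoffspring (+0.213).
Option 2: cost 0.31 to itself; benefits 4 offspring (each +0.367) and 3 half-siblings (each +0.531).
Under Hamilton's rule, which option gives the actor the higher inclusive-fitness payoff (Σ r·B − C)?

Option 1: r to a grandoffspring = 0.25.
Option 1: r to a great-grandoffspring = 0.125.
Option 1: Σ r·B − C = (3·0.25·0.328 + 1·0.125·0.213) − 0.45 = -0.177375.
Option 2: r to an offspring = 0.5.
Option 2: r to a half-sibling = 0.25.
Option 2: Σ r·B − C = (4·0.5·0.367 + 3·0.25·0.531) − 0.31 = 0.82225.
Option 2 has the higher net inclusive-fitness payoff.

Option 2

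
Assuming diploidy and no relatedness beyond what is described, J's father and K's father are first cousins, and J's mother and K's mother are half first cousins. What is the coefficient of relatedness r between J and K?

With two independent routes of shared ancestry, r is the sum of the two contributions.
J and K are related in two ways: second cousins through their fathers (r = 1/32) and half second cousins through their mothers (r = 1/64).
r = 1/32 + 1/64 = 0.046875.

0.046875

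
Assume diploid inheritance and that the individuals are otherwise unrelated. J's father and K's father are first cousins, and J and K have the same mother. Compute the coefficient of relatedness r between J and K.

0.28125

Independent pedigree routes through distinct common ancestors add.
J and K are related in two ways: second cousins through their fathers (r = 1/32) and half-sibs through their shared mother (r = 1/4).
r = 1/32 + 1/4 = 9/32 = 0.28125.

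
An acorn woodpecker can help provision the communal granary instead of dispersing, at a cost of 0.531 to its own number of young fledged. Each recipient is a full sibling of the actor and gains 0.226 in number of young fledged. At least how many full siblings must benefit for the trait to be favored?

r to a full sibling = 1/2 (full sibs share both parents — two paths of length 2: r = 2·(1/2)^2 = 1/2).
Hamilton's rule: n·r·B > C  ⇒  n > C/(r·B) = 0.531/(0.5·0.226) = 4.699.
The smallest integer exceeding 4.699 is 5.

5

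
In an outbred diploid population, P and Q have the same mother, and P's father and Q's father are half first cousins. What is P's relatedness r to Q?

Wright's path rule: contributions from independent ancestry routes add.
P and Q are related in two ways: half-sibs through their shared mother (r = 1/4) and half second cousins through their fathers (r = 1/64).
r = 1/4 + 1/64 = 17/64 = 0.265625.

0.265625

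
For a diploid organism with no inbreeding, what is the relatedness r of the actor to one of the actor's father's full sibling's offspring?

Each parent–offspring link contributes a factor of 1/2, and independent paths through distinct common ancestors add.
First cousins share one grandparent pair — two paths of length 4: r = 2·(1/2)^4 = 1/8.

0.125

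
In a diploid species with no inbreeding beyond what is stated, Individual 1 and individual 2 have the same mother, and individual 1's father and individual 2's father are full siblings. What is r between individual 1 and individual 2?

0.375

Independent pedigree routes through distinct common ancestors add.
Individual 1 and individual 2 are related in two ways: half-sibs through their shared mother (r = 1/4) and first cousins through their fathers (r = 1/8).
r = 1/4 + 1/8 = 0.375.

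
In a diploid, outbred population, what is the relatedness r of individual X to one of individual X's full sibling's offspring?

0.25

Each parent–offspring link contributes a factor of 1/2, and independent paths through distinct common ancestors add.
Full aunt/uncle↔niece/nephew: two paths of length 3 through the shared grandparent pair: r = 2·(1/2)^3 = 1/4.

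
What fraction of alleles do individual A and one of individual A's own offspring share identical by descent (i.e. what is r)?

Each parent–offspring link contributes a factor of 1/2, and independent paths through distinct common ancestors add.
One parent–offspring link: r = (1/2)^1 = 1/2.

0.5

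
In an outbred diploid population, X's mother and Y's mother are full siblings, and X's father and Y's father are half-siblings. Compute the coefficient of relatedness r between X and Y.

0.1875

Wright's path rule: contributions from independent ancestry routes add.
X and Y are related in two ways: first cousins through their mothers (r = 1/8) and half first cousins through their fathers (r = 1/16).
r = 1/8 + 1/16 = 3/16 = 0.1875.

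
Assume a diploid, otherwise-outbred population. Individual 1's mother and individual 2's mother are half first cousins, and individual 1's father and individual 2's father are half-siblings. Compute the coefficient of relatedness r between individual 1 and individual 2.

Relatedness sums over independent paths through distinct common ancestors.
Individual 1 and individual 2 are related in two ways: half second cousins through their mothers (r = 1/64) and half first cousins through their fathers (r = 1/16).
r = 1/64 + 1/16 = 5/64 = 0.078125.

0.078125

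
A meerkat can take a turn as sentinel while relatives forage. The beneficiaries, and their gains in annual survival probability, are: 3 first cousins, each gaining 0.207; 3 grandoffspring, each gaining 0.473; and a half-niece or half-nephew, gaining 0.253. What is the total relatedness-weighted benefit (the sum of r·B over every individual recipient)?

0.464

r to a first cousin = 1/8 (first cousins share one grandparent pair — two paths of length 4: r = 2·(1/2)^4 = 1/8).
r to a grandoffspring = 0.25 (two parent–offspring links: r = (1/2)^2 = 1/4).
r to a half-niece or half-nephew = 0.125 (half-aunt/uncle↔niece/nephew: one path of length 3: r = (1/2)^3 = 1/8).
Summing one r·B term per recipient: 3·0.125·0.207 + 3·0.25·0.473 + 1·0.125·0.253 = 0.464.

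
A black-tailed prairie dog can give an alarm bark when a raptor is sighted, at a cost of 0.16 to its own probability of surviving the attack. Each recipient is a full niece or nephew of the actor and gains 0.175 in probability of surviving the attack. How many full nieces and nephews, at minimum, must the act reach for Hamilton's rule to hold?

r to a full niece or nephew = 1/4 (full aunt/uncle↔niece/nephew: two paths of length 3 through the shared grandparent pair: r = 2·(1/2)^3 = 1/4).
Hamilton's rule: n·r·B > C  ⇒  n > C/(r·B) = 0.16/(0.25·0.175) = 3.657.
The smallest integer exceeding 3.657 is 4.

4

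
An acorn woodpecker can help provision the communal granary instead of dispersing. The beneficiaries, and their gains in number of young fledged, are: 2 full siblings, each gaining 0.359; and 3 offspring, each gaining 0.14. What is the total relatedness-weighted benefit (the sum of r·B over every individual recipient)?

r to a full sibling = 0.5 (full sibs share both parents — two paths of length 2: r = 2·(1/2)^2 = 1/2).
r to an offspring = 0.5 (one parent–offspring link: r = (1/2)^1 = 1/2).
Summing one r·B term per recipient: 2·0.5·0.359 + 3·0.5·0.14 = 0.569.

0.569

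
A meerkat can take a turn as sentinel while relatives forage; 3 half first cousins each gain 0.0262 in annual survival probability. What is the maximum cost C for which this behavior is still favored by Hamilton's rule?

0.0049125

r to a half first cousin = 0.0625 (half first cousins share one grandparent — one path of length 4: r = (1/2)^4 = 1/16).
Hamilton's rule: n·r·B > C, so the trait is favored while C < n·r·B = 3·0.0625·0.0262 = 0.0049125.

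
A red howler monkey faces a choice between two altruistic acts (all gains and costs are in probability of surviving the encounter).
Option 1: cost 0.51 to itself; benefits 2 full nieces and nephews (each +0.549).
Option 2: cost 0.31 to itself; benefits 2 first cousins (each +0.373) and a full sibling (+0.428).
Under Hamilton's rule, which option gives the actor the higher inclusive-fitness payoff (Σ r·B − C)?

Option 2

Option 1: r to a full niece or nephew = 0.25.
Option 1: Σ r·B − C = (2·0.25·0.549) − 0.51 = -0.2355.
Option 2: r to a first cousin = 0.125.
Option 2: r to a full sibling = 0.5.
Option 2: Σ r·B − C = (2·0.125·0.373 + 1·0.5·0.428) − 0.31 = -0.00275.
Option 2 has the higher net inclusive-fitness payoff.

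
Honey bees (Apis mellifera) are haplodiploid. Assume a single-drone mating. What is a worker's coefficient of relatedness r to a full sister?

Haplodiploid full sisters inherit their father's entire haploid genome identically (contributing 1/2) and on average half of their mother's contribution (1/2 · 1/2 = 1/4); r = 1/2 + 1/4 = 3/4.

0.75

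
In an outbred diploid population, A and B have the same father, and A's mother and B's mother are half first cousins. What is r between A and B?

0.265625

Independent pedigree routes through distinct common ancestors add.
A and B are related in two ways: half-sibs through their shared father (r = 1/4) and half second cousins through their mothers (r = 1/64).
r = 1/4 + 1/64 = 0.265625.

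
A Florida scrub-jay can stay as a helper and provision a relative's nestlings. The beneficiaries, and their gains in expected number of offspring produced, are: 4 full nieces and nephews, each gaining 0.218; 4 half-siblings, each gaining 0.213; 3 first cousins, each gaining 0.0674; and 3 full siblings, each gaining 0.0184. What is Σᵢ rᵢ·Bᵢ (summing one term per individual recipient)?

0.483875

r to a full niece or nephew = 1/4 (full aunt/uncle↔niece/nephew: two paths of length 3 through the shared grandparent pair: r = 2·(1/2)^3 = 1/4).
r to a half-sibling = 0.25 (half-sibs share one parent — one path of length 2: r = (1/2)^2 = 1/4).
r to a first cousin = 1/8 (first cousins share one grandparent pair — two paths of length 4: r = 2·(1/2)^4 = 1/8).
r to a full sibling = 0.5 (full sibs share both parents — two paths of length 2: r = 2·(1/2)^2 = 1/2).
Summing one r·B term per recipient: 4·0.25·0.218 + 4·0.25·0.213 + 3·0.125·0.0674 + 3·0.5·0.0184 = 0.483875.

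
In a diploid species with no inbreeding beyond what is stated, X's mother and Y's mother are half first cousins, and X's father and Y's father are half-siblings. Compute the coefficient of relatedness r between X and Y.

0.078125

Independent pedigree routes through distinct common ancestors add.
X and Y are related in two ways: half second cousins through their mothers (r = 1/64) and half first cousins through their fathers (r = 1/16).
r = 1/64 + 1/16 = 0.078125.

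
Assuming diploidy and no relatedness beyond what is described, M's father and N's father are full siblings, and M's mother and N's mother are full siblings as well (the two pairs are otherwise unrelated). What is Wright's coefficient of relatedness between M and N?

0.25

Relatedness sums over independent paths through distinct common ancestors.
M and N are related in two ways: first cousins through their fathers (r = 1/8) and first cousins through their mothers (r = 1/8) — i.e. double first cousins.
r = 1/8 + 1/8 = 0.25.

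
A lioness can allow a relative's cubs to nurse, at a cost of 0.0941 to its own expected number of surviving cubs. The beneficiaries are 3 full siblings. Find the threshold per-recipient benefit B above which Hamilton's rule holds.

r to a full sibling = 0.5 (full sibs share both parents — two paths of length 2: r = 2·(1/2)^2 = 1/2).
Hamilton's rule with n recipients of equal r: n·r·B > C, so B > C/(n·r) = 0.0941/(3·0.5) = 0.0627.

0.0627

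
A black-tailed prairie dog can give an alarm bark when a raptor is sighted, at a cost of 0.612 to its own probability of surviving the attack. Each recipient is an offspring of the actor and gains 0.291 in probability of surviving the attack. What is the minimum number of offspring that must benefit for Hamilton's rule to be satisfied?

r to an offspring = 1/2 (one parent–offspring link: r = (1/2)^1 = 1/2).
Hamilton's rule: n·r·B > C  ⇒  n > C/(r·B) = 0.612/(0.5·0.291) = 4.206.
The smallest integer exceeding 4.206 is 5.

5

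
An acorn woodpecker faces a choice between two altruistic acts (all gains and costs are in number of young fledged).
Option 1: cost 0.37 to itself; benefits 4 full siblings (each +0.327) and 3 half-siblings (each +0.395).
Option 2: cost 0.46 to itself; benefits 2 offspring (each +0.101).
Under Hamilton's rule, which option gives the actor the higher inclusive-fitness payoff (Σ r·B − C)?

Option 1

Option 1: r to a full sibling = 0.5.
Option 1: r to a half-sibling = 0.25.
Option 1: Σ r·B − C = (4·0.5·0.327 + 3·0.25·0.395) − 0.37 = 0.58025.
Option 2: r to an offspring = 0.5.
Option 2: Σ r·B − C = (2·0.5·0.101) − 0.46 = -0.359.
Option 1 has the higher net inclusive-fitness payoff.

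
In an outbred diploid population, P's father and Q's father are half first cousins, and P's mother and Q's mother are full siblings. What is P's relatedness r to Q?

0.140625

Relatedness sums over independent paths through distinct common ancestors.
P and Q are related in two ways: half second cousins through their fathers (r = 1/64) and first cousins through their mothers (r = 1/8).
r = 1/64 + 1/8 = 9/64 = 0.140625.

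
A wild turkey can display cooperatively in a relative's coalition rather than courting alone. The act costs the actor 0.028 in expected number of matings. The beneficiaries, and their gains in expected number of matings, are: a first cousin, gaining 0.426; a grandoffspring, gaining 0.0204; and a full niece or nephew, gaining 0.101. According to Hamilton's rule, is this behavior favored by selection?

Hamilton's rule: the trait is favored when the sum of r·B over every recipient exceeds the actor's cost C.
r to a first cousin = 0.125 (first cousins share one grandparent pair — two paths of length 4: r = 2·(1/2)^4 = 1/8).
r to a grandoffspring = 0.25 (two parent–offspring links: r = (1/2)^2 = 1/4).
r to a full niece or nephew = 0.25 (full aunt/uncle↔niece/nephew: two paths of length 3 through the shared grandparent pair: r = 2·(1/2)^3 = 1/4).
Summing one r·B term per recipient: 1·0.125·0.426 + 1·0.25·0.0204 + 1·0.25·0.101 = 0.0836.
0.0836 > 0.028: the indirect benefit exceeds the cost.

Yes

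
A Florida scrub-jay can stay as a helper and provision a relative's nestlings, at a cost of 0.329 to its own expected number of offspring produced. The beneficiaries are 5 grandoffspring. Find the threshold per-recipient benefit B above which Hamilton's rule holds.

0.2632

r to a grandoffspring = 1/4 (two parent–offspring links: r = (1/2)^2 = 1/4).
Hamilton's rule with n recipients of equal r: n·r·B > C, so B > C/(n·r) = 0.329/(5·0.25) = 0.2632.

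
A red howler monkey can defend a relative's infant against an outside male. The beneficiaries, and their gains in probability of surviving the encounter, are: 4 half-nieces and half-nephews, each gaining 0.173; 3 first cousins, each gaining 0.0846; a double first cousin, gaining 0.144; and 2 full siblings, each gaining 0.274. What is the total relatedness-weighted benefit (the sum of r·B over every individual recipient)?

0.428225

r to a half-niece or half-nephew = 1/8 (half-aunt/uncle↔niece/nephew: one path of length 3: r = (1/2)^3 = 1/8).
r to a first cousin = 0.125 (first cousins share one grandparent pair — two paths of length 4: r = 2·(1/2)^4 = 1/8).
r to a double first cousin = 1/4 (double first cousins share both grandparent pairs — four paths of length 4: r = 4·(1/2)^4 = 1/4).
r to a full sibling = 0.5 (full sibs share both parents — two paths of length 2: r = 2·(1/2)^2 = 1/2).
Summing one r·B term per recipient: 4·0.125·0.173 + 3·0.125·0.0846 + 1·0.25·0.144 + 2·0.5·0.274 = 0.428225.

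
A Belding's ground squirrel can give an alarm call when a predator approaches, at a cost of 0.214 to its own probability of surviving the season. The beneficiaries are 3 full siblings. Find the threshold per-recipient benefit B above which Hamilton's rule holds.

r to a full sibling = 0.5 (full sibs share both parents — two paths of length 2: r = 2·(1/2)^2 = 1/2).
Hamilton's rule with n recipients of equal r: n·r·B > C, so B > C/(n·r) = 0.214/(3·0.5) = 0.1427.

0.1427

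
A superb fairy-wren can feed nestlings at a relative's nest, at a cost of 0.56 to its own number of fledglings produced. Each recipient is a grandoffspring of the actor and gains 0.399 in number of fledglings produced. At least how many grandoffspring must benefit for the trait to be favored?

r to a grandoffspring = 0.25 (two parent–offspring links: r = (1/2)^2 = 1/4).
Hamilton's rule: n·r·B > C  ⇒  n > C/(r·B) = 0.56/(0.25·0.399) = 5.614.
The smallest integer exceeding 5.614 is 6.

6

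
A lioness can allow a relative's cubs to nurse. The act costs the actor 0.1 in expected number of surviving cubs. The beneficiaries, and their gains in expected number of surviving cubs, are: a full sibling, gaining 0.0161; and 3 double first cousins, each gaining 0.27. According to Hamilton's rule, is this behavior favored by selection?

Yes

Hamilton's rule: the trait is favored when the sum of r·B over every recipient exceeds the actor's cost C.
r to a full sibling = 1/2 (full sibs share both parents — two paths of length 2: r = 2·(1/2)^2 = 1/2).
r to a double first cousin = 0.25 (double first cousins share both grandparent pairs — four paths of length 4: r = 4·(1/2)^4 = 1/4).
Summing one r·B term per recipient: 1·0.5·0.0161 + 3·0.25·0.27 = 0.21055.
0.21055 > 0.1: the indirect benefit exceeds the cost.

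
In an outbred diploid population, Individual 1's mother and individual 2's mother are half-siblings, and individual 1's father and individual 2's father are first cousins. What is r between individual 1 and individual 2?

0.09375

Relatedness sums over independent paths through distinct common ancestors.
Individual 1 and individual 2 are related in two ways: half first cousins through their mothers (r = 1/16) and second cousins through their fathers (r = 1/32).
r = 1/16 + 1/32 = 0.09375.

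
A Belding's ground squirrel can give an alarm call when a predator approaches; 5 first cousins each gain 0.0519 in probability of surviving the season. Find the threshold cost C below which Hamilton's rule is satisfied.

r to a first cousin = 1/8 (first cousins share one grandparent pair — two paths of length 4: r = 2·(1/2)^4 = 1/8).
Hamilton's rule: n·r·B > C, so the trait is favored while C < n·r·B = 5·0.125·0.0519 = 0.0324375.

0.0324375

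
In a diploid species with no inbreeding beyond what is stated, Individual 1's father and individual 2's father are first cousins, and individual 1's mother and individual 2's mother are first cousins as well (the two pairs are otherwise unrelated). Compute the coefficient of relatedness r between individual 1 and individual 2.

0.0625

Relatedness sums over independent paths through distinct common ancestors.
Individual 1 and individual 2 are related in two ways: second cousins through their fathers (r = 1/32) and second cousins through their mothers (r = 1/32).
r = 1/32 + 1/32 = 0.0625.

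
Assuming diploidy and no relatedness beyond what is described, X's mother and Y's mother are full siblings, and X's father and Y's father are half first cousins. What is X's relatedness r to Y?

Independent pedigree routes through distinct common ancestors add.
X and Y are related in two ways: first cousins through their mothers (r = 1/8) and half second cousins through their fathers (r = 1/64).
r = 1/8 + 1/64 = 9/64 = 0.140625.

0.140625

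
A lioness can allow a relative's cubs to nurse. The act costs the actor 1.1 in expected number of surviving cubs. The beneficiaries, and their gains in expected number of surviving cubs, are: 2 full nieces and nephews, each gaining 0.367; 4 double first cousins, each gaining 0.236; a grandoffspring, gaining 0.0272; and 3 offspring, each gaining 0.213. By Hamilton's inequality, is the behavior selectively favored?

Hamilton's rule: the trait is favored when the sum of r·B over every recipient exceeds the actor's cost C.
r to a full niece or nephew = 1/4 (full aunt/uncle↔niece/nephew: two paths of length 3 through the shared grandparent pair: r = 2·(1/2)^3 = 1/4).
r to a double first cousin = 0.25 (double first cousins share both grandparent pairs — four paths of length 4: r = 4·(1/2)^4 = 1/4).
r to a grandoffspring = 0.25 (two parent–offspring links: r = (1/2)^2 = 1/4).
r to an offspring = 0.5 (one parent–offspring link: r = (1/2)^1 = 1/2).
Summing one r·B term per recipient: 2·0.25·0.367 + 4·0.25·0.236 + 1·0.25·0.0272 + 3·0.5·0.213 = 0.7458.
0.7458 < 1.1: the indirect benefit is less than the cost.

No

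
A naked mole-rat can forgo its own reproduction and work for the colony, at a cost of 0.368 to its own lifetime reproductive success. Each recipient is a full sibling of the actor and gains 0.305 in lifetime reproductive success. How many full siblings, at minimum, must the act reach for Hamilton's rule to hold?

r to a full sibling = 1/2 (full sibs share both parents — two paths of length 2: r = 2·(1/2)^2 = 1/2).
Hamilton's rule: n·r·B > C  ⇒  n > C/(r·B) = 0.368/(0.5·0.305) = 2.413.
The smallest integer exceeding 2.413 is 3.

3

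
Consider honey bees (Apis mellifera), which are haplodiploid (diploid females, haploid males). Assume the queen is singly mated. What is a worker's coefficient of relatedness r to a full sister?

Haplodiploid full sisters inherit their father's entire haploid genome identically (contributing 1/2) and on average half of their mother's contribution (1/2 · 1/2 = 1/4); r = 1/2 + 1/4 = 3/4.

0.75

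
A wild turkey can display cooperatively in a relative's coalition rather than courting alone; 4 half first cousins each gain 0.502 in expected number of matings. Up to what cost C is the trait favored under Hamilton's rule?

r to a half first cousin = 1/16 (half first cousins share one grandparent — one path of length 4: r = (1/2)^4 = 1/16).
Hamilton's rule: n·r·B > C, so the trait is favored while C < n·r·B = 4·0.0625·0.502 = 0.1255.

0.1255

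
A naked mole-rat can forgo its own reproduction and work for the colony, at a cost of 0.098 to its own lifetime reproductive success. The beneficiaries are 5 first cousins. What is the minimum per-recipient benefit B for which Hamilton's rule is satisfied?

0.1568

r to a first cousin = 0.125 (first cousins share one grandparent pair — two paths of length 4: r = 2·(1/2)^4 = 1/8).
Hamilton's rule with n recipients of equal r: n·r·B > C, so B > C/(n·r) = 0.098/(5·0.125) = 0.1568.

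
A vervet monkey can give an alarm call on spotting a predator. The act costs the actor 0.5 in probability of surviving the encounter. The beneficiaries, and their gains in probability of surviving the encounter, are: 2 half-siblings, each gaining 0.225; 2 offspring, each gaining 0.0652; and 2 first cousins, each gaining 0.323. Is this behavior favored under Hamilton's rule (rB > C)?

No

Hamilton's rule: the trait is favored when the sum of r·B over every recipient exceeds the actor's cost C.
r to a half-sibling = 1/4 (half-sibs share one parent — one path of length 2: r = (1/2)^2 = 1/4).
r to an offspring = 0.5 (one parent–offspring link: r = (1/2)^1 = 1/2).
r to a first cousin = 1/8 (first cousins share one grandparent pair — two paths of length 4: r = 2·(1/2)^4 = 1/8).
Summing one r·B term per recipient: 2·0.25·0.225 + 2·0.5·0.0652 + 2·0.125·0.323 = 0.25845.
0.25845 < 0.5: the indirect benefit is less than the cost.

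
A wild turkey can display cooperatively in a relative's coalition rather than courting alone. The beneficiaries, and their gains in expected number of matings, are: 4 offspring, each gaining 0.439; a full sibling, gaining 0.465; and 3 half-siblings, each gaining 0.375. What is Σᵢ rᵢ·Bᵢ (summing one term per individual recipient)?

1.39175

r to an offspring = 0.5 (one parent–offspring link: r = (1/2)^1 = 1/2).
r to a full sibling = 0.5 (full sibs share both parents — two paths of length 2: r = 2·(1/2)^2 = 1/2).
r to a half-sibling = 1/4 (half-sibs share one parent — one path of length 2: r = (1/2)^2 = 1/4).
Summing one r·B term per recipient: 4·0.5·0.439 + 1·0.5·0.465 + 3·0.25·0.375 = 1.39175.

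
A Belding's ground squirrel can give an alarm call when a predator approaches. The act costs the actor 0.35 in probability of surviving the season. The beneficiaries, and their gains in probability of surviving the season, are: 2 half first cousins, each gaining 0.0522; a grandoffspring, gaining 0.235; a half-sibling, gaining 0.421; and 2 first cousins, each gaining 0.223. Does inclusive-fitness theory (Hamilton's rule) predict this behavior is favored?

Hamilton's rule: the trait is favored when the sum of r·B over every recipient exceeds the actor's cost C.
r to a half first cousin = 1/16 (half first cousins share one grandparent — one path of length 4: r = (1/2)^4 = 1/16).
r to a grandoffspring = 0.25 (two parent–offspring links: r = (1/2)^2 = 1/4).
r to a half-sibling = 0.25 (half-sibs share one parent — one path of length 2: r = (1/2)^2 = 1/4).
r to a first cousin = 0.125 (first cousins share one grandparent pair — two paths of length 4: r = 2·(1/2)^4 = 1/8).
Summing one r·B term per recipient: 2·0.0625·0.0522 + 1·0.25·0.235 + 1·0.25·0.421 + 2·0.125·0.223 = 0.226275.
0.226275 < 0.35: the indirect benefit is less than the cost.

No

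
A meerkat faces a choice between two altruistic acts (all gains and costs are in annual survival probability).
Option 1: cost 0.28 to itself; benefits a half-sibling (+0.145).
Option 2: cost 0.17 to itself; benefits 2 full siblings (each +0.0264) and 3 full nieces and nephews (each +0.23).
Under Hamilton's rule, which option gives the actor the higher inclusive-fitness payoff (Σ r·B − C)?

Option 2

Option 1: r to a half-sibling = 0.25.
Option 1: Σ r·B − C = (1·0.25·0.145) − 0.28 = -0.24375.
Option 2: r to a full sibling = 0.5.
Option 2: r to a full niece or nephew = 0.25.
Option 2: Σ r·B − C = (2·0.5·0.0264 + 3·0.25·0.23) − 0.17 = 0.0289.
Option 2 has the higher net inclusive-fitness payoff.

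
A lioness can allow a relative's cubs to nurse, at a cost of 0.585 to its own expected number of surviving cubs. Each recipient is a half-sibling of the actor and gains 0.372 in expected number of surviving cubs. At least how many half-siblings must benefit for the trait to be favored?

7

r to a half-sibling = 1/4 (half-sibs share one parent — one path of length 2: r = (1/2)^2 = 1/4).
Hamilton's rule: n·r·B > C  ⇒  n > C/(r·B) = 0.585/(0.25·0.372) = 6.29.
The smallest integer exceeding 6.29 is 7.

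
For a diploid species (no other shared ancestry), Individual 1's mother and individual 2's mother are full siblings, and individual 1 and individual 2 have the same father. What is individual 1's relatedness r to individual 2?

With two independent routes of shared ancestry, r is the sum of the two contributions.
Individual 1 and individual 2 are related in two ways: first cousins through their mothers (r = 1/8) and half-sibs through their shared father (r = 1/4).
r = 1/8 + 1/4 = 3/8 = 0.375.

0.375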